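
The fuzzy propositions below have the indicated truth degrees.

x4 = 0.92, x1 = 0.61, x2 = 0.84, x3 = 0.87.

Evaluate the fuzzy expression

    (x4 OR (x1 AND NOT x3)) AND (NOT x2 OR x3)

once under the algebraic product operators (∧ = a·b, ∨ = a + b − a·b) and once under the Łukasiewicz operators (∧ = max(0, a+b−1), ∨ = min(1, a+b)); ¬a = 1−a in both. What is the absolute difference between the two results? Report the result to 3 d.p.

Under algebraic product:
  NOT x3 = 1 − 0.8700 = 0.1300
  x1 AND NOT x3 = a·b on (0.6100, 0.1300) = 0.0793
  x4 OR (x1 AND NOT x3) = a + b − a·b on (0.9200, 0.0793) = 0.9263
  NOT x2 = 1 − 0.8400 = 0.1600
  NOT x2 OR x3 = a + b − a·b on (0.1600, 0.8700) = 0.8908
  (x4 OR (x1 AND NOT x3)) AND (NOT x2 OR x3) = a·b on (0.9263, 0.8908) = 0.8252
  → value = 0.8252
Under Łukasiewicz:
  NOT x3 = 1 − 0.87 = 0.13
  x1 AND NOT x3 = max(0, a+b−1) on (0.61, 0.13) = 0.00
  x4 OR (x1 AND NOT x3) = min(1, a+b) on (0.92, 0.00) = 0.92
  NOT x2 = 1 − 0.84 = 0.16
  NOT x2 OR x3 = min(1, a+b) on (0.16, 0.87) = 1.00
  (x4 OR (x1 AND NOT x3)) AND (NOT x2 OR x3) = max(0, a+b−1) on (0.92, 1.00) = 0.92
  → value = 0.9200
|0.8252 − 0.9200| = 0.095

0.095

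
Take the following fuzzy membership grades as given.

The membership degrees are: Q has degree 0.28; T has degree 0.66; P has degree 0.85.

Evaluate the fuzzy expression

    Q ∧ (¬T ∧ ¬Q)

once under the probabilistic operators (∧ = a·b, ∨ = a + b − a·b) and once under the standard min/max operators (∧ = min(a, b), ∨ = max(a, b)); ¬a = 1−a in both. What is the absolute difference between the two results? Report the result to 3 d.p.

0.211

Under probabilistic:
  ¬T = 1 − 0.6600 = 0.3400
  ¬Q = 1 − 0.2800 = 0.7200
  ¬T ∧ ¬Q = a·b on (0.3400, 0.7200) = 0.2448
  Q ∧ (¬T ∧ ¬Q) = a·b on (0.2800, 0.2448) = 0.0685
  → value = 0.0685
Under standard min/max:
  ¬T = 1 − 0.66 = 0.34
  ¬Q = 1 − 0.28 = 0.72
  ¬T ∧ ¬Q = min(a, b) on (0.34, 0.72) = 0.34
  Q ∧ (¬T ∧ ¬Q) = min(a, b) on (0.28, 0.34) = 0.28
  → value = 0.2800
|0.0685 − 0.2800| = 0.211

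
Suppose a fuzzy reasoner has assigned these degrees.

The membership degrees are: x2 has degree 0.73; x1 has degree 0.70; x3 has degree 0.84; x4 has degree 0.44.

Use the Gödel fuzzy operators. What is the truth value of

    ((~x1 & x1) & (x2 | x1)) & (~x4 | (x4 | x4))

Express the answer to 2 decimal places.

~x1 = 1 − 0.70 = 0.30
~x1 & x1 = min(a, b) on (0.30, 0.70) = 0.30
x2 | x1 = max(a, b) on (0.73, 0.70) = 0.73
(~x1 & x1) & (x2 | x1) = min(a, b) on (0.30, 0.73) = 0.30
~x4 = 1 − 0.44 = 0.56
x4 | x4 = max(a, b) on (0.44, 0.44) = 0.44
~x4 | (x4 | x4) = max(a, b) on (0.56, 0.44) = 0.56
((~x1 & x1) & (x2 | x1)) & (~x4 | (x4 | x4)) = min(a, b) on (0.30, 0.56) = 0.30

0.30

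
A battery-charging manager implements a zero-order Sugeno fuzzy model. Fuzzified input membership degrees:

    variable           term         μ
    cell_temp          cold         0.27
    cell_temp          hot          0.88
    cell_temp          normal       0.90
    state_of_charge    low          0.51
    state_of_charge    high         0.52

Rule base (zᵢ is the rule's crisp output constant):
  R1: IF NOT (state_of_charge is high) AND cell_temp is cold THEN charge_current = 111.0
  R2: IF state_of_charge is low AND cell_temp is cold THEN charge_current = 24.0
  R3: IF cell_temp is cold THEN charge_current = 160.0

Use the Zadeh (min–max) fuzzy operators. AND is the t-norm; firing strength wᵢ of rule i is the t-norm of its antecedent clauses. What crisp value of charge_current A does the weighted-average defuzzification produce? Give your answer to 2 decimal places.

98.33

R1 (z=111.0): ¬high=1−0.52=0.48, cold=0.27; AND[min(a, b)] → w = 0.27
R2 (z=24.0): low=0.51, cold=0.27; AND[min(a, b)] → w = 0.27
R3 (z=160.0): cold=0.27 → w = 0.27
Weighted average = (0.27·111.0 + 0.27·24.0 + 0.27·160.0) / (0.27 + 0.27 + 0.27)
  = 79.6500 / 0.8100 = 98.33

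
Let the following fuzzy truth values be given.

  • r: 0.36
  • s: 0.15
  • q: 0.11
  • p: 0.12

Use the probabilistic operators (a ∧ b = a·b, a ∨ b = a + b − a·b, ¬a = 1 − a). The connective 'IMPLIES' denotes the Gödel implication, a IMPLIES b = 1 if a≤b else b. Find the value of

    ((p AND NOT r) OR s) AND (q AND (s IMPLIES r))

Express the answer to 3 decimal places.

NOT r = 1 − 0.3600 = 0.6400
p AND NOT r = a·b on (0.1200, 0.6400) = 0.0768
(p AND NOT r) OR s = a + b − a·b on (0.0768, 0.1500) = 0.2153
s IMPLIES r  [Gödel: 1 if a≤b else b] with a=0.1500, b=0.3600 → 1.0000
q AND (s IMPLIES r) = a·b on (0.1100, 1.0000) = 0.1100
((p AND NOT r) OR s) AND (q AND (s IMPLIES r)) = a·b on (0.2153, 0.1100) = 0.0237

0.024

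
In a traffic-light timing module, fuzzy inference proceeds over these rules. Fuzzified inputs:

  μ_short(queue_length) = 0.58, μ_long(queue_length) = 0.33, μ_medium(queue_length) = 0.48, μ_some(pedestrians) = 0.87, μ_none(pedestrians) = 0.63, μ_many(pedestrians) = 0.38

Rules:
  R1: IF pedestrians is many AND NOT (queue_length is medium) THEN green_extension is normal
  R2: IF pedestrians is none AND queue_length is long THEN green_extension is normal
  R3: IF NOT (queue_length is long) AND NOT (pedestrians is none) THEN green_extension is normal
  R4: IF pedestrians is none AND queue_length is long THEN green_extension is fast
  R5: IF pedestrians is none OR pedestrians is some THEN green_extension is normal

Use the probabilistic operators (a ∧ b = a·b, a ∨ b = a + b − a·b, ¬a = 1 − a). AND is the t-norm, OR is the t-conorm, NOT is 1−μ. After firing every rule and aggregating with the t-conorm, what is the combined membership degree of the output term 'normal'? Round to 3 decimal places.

0.977

R1: many=0.38, ¬medium=1−0.48=0.52; AND[a·b] → w = 0.1976
R2: none=0.63, long=0.33; AND[a·b] → w = 0.2079
R3: ¬long=1−0.33=0.67, ¬none=1−0.63=0.37; AND[a·b] → w = 0.2479
R4: none=0.63, long=0.33; AND[a·b] → w = 0.2079
R5: none=0.63, some=0.87; OR[a + b − a·b] → w = 0.9519
Rules with consequent 'normal': {R1, R2, R3, R5} → strengths 0.1976, 0.2079, 0.2479, 0.9519
Aggregate via t-conorm [a + b − a·b]: 0.9770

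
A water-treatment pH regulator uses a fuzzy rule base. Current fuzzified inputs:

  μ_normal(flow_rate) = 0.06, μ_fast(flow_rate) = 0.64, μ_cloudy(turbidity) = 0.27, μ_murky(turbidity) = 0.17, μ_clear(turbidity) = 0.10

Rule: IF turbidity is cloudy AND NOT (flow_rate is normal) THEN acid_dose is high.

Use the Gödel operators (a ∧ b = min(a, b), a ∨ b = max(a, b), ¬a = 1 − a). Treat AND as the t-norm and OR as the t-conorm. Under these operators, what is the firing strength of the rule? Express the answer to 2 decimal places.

firing strength: cloudy=0.27, ¬normal=1−0.06=0.94; AND[min(a, b)] → w = 0.27

0.27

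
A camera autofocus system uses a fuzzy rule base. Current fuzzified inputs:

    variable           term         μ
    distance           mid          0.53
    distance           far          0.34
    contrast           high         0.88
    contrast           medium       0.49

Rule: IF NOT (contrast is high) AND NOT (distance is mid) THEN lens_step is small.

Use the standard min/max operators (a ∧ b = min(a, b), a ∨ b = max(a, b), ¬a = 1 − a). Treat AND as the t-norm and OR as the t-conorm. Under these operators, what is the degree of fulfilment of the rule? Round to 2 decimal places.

0.12

firing strength: ¬high=1−0.88=0.12, ¬mid=1−0.53=0.47; AND[min(a, b)] → w = 0.12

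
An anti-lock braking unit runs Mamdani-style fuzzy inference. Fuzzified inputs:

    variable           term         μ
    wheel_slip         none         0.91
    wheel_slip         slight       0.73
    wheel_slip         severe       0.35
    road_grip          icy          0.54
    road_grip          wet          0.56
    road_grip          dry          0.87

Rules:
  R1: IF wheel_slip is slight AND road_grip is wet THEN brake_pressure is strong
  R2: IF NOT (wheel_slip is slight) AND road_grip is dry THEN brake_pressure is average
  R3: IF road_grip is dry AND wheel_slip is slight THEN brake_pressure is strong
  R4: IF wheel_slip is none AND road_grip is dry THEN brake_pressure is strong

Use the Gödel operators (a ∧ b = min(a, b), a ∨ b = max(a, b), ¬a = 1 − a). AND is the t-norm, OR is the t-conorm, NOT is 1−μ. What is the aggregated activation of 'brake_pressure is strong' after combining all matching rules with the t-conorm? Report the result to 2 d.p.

R1: slight=0.73, wet=0.56; AND[min(a, b)] → w = 0.56
R2: ¬slight=1−0.73=0.27, dry=0.87; AND[min(a, b)] → w = 0.27
R3: dry=0.87, slight=0.73; AND[min(a, b)] → w = 0.73
R4: none=0.91, dry=0.87; AND[min(a, b)] → w = 0.87
Rules with consequent 'strong': {R1, R3, R4} → strengths 0.56, 0.73, 0.87
Aggregate via t-conorm [max(a, b)]: 0.87

0.87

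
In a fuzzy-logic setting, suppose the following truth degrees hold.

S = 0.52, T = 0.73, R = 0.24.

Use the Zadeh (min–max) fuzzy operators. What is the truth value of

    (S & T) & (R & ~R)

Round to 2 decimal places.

0.24

S & T = min(a, b) on (0.52, 0.73) = 0.52
~R = 1 − 0.24 = 0.76
R & ~R = min(a, b) on (0.24, 0.76) = 0.24
(S & T) & (R & ~R) = min(a, b) on (0.52, 0.24) = 0.24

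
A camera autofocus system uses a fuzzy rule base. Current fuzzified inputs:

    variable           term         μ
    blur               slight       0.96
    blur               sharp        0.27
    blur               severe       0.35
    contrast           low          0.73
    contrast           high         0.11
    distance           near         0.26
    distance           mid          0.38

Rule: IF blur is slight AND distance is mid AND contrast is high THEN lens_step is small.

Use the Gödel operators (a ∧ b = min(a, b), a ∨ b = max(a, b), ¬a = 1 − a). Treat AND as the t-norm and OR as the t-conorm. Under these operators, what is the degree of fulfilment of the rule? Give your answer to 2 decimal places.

firing strength: slight=0.96, mid=0.38, high=0.11; AND[min(a, b)] → w = 0.11

0.11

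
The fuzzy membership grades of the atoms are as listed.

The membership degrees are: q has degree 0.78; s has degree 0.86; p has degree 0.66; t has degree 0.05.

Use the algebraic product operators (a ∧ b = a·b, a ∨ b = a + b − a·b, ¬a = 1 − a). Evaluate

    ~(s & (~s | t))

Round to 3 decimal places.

0.843

~s = 1 − 0.8600 = 0.1400
~s | t = a + b − a·b on (0.1400, 0.0500) = 0.1830
s & (~s | t) = a·b on (0.8600, 0.1830) = 0.1574
~(s & (~s | t)) = 1 − 0.1574 = 0.8426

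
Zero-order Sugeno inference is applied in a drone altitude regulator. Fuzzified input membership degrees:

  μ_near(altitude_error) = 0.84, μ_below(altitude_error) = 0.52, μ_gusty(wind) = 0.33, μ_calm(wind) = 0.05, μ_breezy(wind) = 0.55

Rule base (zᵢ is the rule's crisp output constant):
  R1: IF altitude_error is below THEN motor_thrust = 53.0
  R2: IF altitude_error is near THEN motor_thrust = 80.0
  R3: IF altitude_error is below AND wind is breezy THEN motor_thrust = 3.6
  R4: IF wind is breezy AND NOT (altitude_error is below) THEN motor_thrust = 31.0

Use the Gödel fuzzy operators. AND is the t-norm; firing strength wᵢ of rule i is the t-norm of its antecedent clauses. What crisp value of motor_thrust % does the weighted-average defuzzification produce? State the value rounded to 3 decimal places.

R1 (z=53.0): below=0.52 → w = 0.52
R2 (z=80.0): near=0.84 → w = 0.84
R3 (z=3.6): below=0.52, breezy=0.55; AND[min(a, b)] → w = 0.52
R4 (z=31.0): breezy=0.55, ¬below=1−0.52=0.48; AND[min(a, b)] → w = 0.48
Weighted average = (0.52·53.0 + 0.84·80.0 + 0.52·3.6 + 0.48·31.0) / (0.52 + 0.84 + 0.52 + 0.48)
  = 111.5120 / 2.3600 = 47.251

47.251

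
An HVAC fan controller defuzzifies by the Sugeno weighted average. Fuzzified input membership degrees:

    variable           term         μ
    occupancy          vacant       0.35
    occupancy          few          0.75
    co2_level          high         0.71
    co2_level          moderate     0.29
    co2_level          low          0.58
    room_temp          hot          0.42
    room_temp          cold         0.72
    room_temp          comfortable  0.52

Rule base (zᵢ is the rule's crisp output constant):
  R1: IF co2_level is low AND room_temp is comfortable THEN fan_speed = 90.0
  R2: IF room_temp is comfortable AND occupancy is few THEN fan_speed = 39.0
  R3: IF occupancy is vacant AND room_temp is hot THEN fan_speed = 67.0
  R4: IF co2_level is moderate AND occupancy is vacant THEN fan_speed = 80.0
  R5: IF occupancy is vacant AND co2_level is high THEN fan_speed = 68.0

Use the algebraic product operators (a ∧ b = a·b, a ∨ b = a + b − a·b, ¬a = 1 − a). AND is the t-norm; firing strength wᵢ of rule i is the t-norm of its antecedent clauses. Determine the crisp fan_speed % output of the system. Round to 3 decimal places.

64.968

R1 (z=90.0): low=0.58, comfortable=0.52; AND[a·b] → w = 0.3016
R2 (z=39.0): comfortable=0.52, few=0.75; AND[a·b] → w = 0.3900
R3 (z=67.0): vacant=0.35, hot=0.42; AND[a·b] → w = 0.1470
R4 (z=80.0): moderate=0.29, vacant=0.35; AND[a·b] → w = 0.1015
R5 (z=68.0): vacant=0.35, high=0.71; AND[a·b] → w = 0.2485
Weighted average = (0.3016·90.0 + 0.3900·39.0 + 0.1470·67.0 + 0.1015·80.0 + 0.2485·68.0) / (0.3016 + 0.3900 + 0.1470 + 0.1015 + 0.2485)
  = 77.2210 / 1.1886 = 64.968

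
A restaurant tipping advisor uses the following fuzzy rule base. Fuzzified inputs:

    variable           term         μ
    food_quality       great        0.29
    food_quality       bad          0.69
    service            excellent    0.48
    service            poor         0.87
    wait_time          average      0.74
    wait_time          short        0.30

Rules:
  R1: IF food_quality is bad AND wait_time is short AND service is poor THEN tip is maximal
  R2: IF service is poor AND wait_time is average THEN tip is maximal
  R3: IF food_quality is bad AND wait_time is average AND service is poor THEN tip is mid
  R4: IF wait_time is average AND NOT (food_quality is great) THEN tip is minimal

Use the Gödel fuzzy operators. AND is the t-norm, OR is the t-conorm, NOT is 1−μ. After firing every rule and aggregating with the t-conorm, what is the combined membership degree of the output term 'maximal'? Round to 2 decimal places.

R1: bad=0.69, short=0.30, poor=0.87; AND[min(a, b)] → w = 0.30
R2: poor=0.87, average=0.74; AND[min(a, b)] → w = 0.74
R3: bad=0.69, average=0.74, poor=0.87; AND[min(a, b)] → w = 0.69
R4: average=0.74, ¬great=1−0.29=0.71; AND[min(a, b)] → w = 0.71
Rules with consequent 'maximal': {R1, R2} → strengths 0.30, 0.74
Aggregate via t-conorm [max(a, b)]: 0.74

0.74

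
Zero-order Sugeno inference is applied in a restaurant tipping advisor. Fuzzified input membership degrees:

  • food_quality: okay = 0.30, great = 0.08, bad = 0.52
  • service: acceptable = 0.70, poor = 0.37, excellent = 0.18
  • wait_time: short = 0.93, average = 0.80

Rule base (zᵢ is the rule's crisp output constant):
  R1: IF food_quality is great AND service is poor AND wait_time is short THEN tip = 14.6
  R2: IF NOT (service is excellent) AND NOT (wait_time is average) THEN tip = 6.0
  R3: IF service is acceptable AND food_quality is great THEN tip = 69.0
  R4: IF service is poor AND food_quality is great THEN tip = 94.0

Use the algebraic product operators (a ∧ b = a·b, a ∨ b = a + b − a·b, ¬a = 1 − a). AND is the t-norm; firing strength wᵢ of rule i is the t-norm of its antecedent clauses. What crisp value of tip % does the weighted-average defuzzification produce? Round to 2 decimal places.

R1 (z=14.6): great=0.08, poor=0.37, short=0.93; AND[a·b] → w = 0.0275
R2 (z=6.0): ¬excellent=1−0.18=0.82, ¬average=1−0.80=0.20; AND[a·b] → w = 0.1640
R3 (z=69.0): acceptable=0.70, great=0.08; AND[a·b] → w = 0.0560
R4 (z=94.0): poor=0.37, great=0.08; AND[a·b] → w = 0.0296
Weighted average = (0.0275·14.6 + 0.1640·6.0 + 0.0560·69.0 + 0.0296·94.0) / (0.0275 + 0.1640 + 0.0560 + 0.0296)
  = 8.0323 / 0.2771 = 28.98

28.98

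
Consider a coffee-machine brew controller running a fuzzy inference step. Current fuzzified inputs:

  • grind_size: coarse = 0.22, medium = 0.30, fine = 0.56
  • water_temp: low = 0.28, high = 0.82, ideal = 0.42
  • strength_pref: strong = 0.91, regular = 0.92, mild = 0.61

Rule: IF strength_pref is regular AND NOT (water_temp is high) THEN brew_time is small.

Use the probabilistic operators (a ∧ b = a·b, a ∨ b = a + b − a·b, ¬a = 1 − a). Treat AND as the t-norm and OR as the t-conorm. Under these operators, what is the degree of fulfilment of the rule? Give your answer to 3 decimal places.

0.166

firing strength: regular=0.92, ¬high=1−0.82=0.18; AND[a·b] → w = 0.1656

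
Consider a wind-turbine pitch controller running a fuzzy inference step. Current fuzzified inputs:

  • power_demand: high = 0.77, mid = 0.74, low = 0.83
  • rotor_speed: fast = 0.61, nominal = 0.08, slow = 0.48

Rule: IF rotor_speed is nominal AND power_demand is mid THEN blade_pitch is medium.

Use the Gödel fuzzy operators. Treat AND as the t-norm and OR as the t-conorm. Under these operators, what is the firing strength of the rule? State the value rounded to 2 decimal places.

0.08

firing strength: nominal=0.08, mid=0.74; AND[min(a, b)] → w = 0.08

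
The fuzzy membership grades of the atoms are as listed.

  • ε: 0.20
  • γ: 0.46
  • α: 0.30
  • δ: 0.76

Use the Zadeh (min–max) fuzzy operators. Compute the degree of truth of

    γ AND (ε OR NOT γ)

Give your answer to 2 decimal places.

NOT γ = 1 − 0.46 = 0.54
ε OR NOT γ = max(a, b) on (0.20, 0.54) = 0.54
γ AND (ε OR NOT γ) = min(a, b) on (0.46, 0.54) = 0.46

0.46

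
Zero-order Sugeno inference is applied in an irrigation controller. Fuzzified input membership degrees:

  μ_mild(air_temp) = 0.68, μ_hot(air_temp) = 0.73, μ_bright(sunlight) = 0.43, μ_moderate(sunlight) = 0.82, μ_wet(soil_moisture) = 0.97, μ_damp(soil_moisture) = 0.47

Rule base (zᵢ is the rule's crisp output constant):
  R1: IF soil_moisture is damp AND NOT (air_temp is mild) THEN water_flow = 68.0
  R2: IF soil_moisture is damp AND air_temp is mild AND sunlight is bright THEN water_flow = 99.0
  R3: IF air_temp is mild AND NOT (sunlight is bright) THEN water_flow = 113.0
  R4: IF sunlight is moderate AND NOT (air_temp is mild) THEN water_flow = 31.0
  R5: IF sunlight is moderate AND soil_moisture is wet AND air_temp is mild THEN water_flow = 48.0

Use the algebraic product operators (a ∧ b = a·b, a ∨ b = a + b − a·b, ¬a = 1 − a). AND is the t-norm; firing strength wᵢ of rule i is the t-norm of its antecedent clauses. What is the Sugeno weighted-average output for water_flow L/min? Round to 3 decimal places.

68.795

R1 (z=68.0): damp=0.47, ¬mild=1−0.68=0.32; AND[a·b] → w = 0.1504
R2 (z=99.0): damp=0.47, mild=0.68, bright=0.43; AND[a·b] → w = 0.1374
R3 (z=113.0): mild=0.68, ¬bright=1−0.43=0.57; AND[a·b] → w = 0.3876
R4 (z=31.0): moderate=0.82, ¬mild=1−0.68=0.32; AND[a·b] → w = 0.2624
R5 (z=48.0): moderate=0.82, wet=0.97, mild=0.68; AND[a·b] → w = 0.5409
Weighted average = (0.1504·68.0 + 0.1374·99.0 + 0.3876·113.0 + 0.2624·31.0 + 0.5409·48.0) / (0.1504 + 0.1374 + 0.3876 + 0.2624 + 0.5409)
  = 101.7276 / 1.4787 = 68.795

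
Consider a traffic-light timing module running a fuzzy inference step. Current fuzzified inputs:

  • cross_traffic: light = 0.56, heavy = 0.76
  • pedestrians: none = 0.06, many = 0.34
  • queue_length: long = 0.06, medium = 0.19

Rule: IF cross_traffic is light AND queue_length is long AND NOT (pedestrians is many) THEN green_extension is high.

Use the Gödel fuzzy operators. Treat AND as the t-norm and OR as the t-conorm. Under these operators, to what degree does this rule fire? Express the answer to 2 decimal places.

0.06

firing strength: light=0.56, long=0.06, ¬many=1−0.34=0.66; AND[min(a, b)] → w = 0.06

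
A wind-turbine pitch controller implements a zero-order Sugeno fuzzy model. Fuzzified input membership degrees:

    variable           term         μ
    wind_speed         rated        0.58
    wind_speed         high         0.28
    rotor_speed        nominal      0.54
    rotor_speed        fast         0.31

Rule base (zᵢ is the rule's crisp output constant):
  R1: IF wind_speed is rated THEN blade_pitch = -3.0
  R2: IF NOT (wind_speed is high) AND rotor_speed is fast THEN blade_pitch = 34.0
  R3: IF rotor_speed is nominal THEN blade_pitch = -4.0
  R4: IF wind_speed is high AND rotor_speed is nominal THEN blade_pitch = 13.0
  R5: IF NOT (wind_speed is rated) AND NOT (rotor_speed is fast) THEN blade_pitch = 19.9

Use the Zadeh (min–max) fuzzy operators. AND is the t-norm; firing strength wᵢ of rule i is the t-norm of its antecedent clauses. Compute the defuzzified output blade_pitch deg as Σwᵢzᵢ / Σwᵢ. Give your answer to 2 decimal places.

R1 (z=-3.0): rated=0.58 → w = 0.58
R2 (z=34.0): ¬high=1−0.28=0.72, fast=0.31; AND[min(a, b)] → w = 0.31
R3 (z=-4.0): nominal=0.54 → w = 0.54
R4 (z=13.0): high=0.28, nominal=0.54; AND[min(a, b)] → w = 0.28
R5 (z=19.9): ¬rated=1−0.58=0.42, ¬fast=1−0.31=0.69; AND[min(a, b)] → w = 0.42
Weighted average = (0.58·-3.0 + 0.31·34.0 + 0.54·-4.0 + 0.28·13.0 + 0.42·19.9) / (0.58 + 0.31 + 0.54 + 0.28 + 0.42)
  = 18.6380 / 2.1300 = 8.75

8.75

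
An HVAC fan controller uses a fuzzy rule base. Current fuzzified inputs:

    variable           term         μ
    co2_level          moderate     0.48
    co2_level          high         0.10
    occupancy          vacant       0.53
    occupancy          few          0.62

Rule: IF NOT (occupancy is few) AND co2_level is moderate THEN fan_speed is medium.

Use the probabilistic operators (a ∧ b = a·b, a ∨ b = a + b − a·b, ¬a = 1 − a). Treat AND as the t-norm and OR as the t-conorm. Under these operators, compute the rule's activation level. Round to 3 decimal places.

0.182

firing strength: ¬few=1−0.62=0.38, moderate=0.48; AND[a·b] → w = 0.1824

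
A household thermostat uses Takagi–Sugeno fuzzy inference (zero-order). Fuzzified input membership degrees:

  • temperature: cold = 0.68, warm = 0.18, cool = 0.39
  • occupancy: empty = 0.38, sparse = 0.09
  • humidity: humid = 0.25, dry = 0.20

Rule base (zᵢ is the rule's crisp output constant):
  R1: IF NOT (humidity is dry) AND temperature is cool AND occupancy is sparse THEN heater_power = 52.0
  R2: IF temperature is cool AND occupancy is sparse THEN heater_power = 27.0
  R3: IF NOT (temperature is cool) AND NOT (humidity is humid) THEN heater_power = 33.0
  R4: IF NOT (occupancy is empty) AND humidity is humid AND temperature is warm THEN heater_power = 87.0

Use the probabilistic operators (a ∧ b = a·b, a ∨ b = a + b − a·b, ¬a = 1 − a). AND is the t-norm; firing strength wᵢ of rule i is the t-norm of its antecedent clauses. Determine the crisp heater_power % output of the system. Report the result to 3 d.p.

36.335

R1 (z=52.0): ¬dry=1−0.20=0.80, cool=0.39, sparse=0.09; AND[a·b] → w = 0.0281
R2 (z=27.0): cool=0.39, sparse=0.09; AND[a·b] → w = 0.0351
R3 (z=33.0): ¬cool=1−0.39=0.61, ¬humid=1−0.25=0.75; AND[a·b] → w = 0.4575
R4 (z=87.0): ¬empty=1−0.38=0.62, humid=0.25, warm=0.18; AND[a·b] → w = 0.0279
Weighted average = (0.0281·52.0 + 0.0351·27.0 + 0.4575·33.0 + 0.0279·87.0) / (0.0281 + 0.0351 + 0.4575 + 0.0279)
  = 19.9327 / 0.5486 = 36.335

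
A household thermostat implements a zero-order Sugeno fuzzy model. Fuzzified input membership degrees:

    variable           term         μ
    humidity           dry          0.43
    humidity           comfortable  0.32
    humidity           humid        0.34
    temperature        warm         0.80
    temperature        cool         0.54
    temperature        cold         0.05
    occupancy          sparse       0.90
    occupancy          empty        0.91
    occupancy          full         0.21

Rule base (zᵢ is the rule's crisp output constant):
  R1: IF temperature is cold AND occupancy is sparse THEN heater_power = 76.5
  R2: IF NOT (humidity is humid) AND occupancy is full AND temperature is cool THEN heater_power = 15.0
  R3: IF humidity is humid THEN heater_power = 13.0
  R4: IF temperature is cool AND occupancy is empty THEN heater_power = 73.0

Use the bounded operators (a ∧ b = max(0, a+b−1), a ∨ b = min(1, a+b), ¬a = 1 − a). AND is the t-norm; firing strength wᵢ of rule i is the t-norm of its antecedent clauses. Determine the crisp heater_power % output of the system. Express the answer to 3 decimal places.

47.177

R1 (z=76.5): cold=0.05, sparse=0.90; AND[max(0, a+b−1)] → w = 0.00
R2 (z=15.0): ¬humid=1−0.34=0.66, full=0.21, cool=0.54; AND[max(0, a+b−1)] → w = 0.00
R3 (z=13.0): humid=0.34 → w = 0.34
R4 (z=73.0): cool=0.54, empty=0.91; AND[max(0, a+b−1)] → w = 0.45
Weighted average = (0.00·76.5 + 0.00·15.0 + 0.34·13.0 + 0.45·73.0) / (0.00 + 0.00 + 0.34 + 0.45)
  = 37.2700 / 0.7900 = 47.177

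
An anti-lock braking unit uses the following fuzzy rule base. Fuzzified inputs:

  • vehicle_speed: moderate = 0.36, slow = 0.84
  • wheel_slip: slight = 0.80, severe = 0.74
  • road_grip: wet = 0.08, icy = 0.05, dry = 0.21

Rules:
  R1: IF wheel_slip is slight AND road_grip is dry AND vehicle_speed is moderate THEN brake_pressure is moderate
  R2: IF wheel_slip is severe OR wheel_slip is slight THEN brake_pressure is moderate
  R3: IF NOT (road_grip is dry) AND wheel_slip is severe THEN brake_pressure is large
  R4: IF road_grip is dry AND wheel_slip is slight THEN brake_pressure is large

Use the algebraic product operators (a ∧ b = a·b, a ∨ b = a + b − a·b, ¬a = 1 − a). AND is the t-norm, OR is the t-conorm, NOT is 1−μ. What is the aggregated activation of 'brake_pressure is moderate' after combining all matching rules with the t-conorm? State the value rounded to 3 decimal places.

R1: slight=0.80, dry=0.21, moderate=0.36; AND[a·b] → w = 0.0605
R2: severe=0.74, slight=0.80; OR[a + b − a·b] → w = 0.9480
R3: ¬dry=1−0.21=0.79, severe=0.74; AND[a·b] → w = 0.5846
R4: dry=0.21, slight=0.80; AND[a·b] → w = 0.1680
Rules with consequent 'moderate': {R1, R2} → strengths 0.0605, 0.9480
Aggregate via t-conorm [a + b − a·b]: 0.9511

0.951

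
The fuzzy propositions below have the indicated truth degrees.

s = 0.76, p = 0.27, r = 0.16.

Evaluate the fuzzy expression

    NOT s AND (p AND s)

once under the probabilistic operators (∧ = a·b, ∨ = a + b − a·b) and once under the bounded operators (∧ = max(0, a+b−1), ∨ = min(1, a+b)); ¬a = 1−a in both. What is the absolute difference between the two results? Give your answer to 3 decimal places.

Under probabilistic:
  NOT s = 1 − 0.7600 = 0.2400
  p AND s = a·b on (0.2700, 0.7600) = 0.2052
  NOT s AND (p AND s) = a·b on (0.2400, 0.2052) = 0.0492
  → value = 0.0492
Under bounded:
  NOT s = 1 − 0.76 = 0.24
  p AND s = max(0, a+b−1) on (0.27, 0.76) = 0.03
  NOT s AND (p AND s) = max(0, a+b−1) on (0.24, 0.03) = 0.00
  → value = 0.0000
|0.0492 − 0.0000| = 0.049

0.049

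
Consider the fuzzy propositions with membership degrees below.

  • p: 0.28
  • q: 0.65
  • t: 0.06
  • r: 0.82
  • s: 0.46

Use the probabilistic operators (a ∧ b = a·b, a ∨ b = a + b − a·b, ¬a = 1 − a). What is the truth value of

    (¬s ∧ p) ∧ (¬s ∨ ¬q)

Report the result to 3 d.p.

0.106

¬s = 1 − 0.4600 = 0.5400
¬s ∧ p = a·b on (0.5400, 0.2800) = 0.1512
¬s = 1 − 0.4600 = 0.5400
¬q = 1 − 0.6500 = 0.3500
¬s ∨ ¬q = a + b − a·b on (0.5400, 0.3500) = 0.7010
(¬s ∧ p) ∧ (¬s ∨ ¬q) = a·b on (0.1512, 0.7010) = 0.1060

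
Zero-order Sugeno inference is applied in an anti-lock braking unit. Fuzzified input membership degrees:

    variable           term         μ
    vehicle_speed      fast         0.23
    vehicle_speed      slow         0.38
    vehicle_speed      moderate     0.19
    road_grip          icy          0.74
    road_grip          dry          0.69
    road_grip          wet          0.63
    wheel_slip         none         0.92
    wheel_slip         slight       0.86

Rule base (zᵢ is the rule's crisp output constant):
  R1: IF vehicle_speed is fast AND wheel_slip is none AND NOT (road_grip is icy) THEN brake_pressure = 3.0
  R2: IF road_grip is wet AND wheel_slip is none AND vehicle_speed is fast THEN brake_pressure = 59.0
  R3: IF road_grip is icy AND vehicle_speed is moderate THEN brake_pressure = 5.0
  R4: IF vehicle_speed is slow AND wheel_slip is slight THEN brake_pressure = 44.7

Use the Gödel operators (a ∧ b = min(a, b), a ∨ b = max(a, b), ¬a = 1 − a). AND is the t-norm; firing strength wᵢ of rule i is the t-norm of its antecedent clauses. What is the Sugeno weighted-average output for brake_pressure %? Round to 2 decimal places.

31.26

R1 (z=3.0): fast=0.23, none=0.92, ¬icy=1−0.74=0.26; AND[min(a, b)] → w = 0.23
R2 (z=59.0): wet=0.63, none=0.92, fast=0.23; AND[min(a, b)] → w = 0.23
R3 (z=5.0): icy=0.74, moderate=0.19; AND[min(a, b)] → w = 0.19
R4 (z=44.7): slow=0.38, slight=0.86; AND[min(a, b)] → w = 0.38
Weighted average = (0.23·3.0 + 0.23·59.0 + 0.19·5.0 + 0.38·44.7) / (0.23 + 0.23 + 0.19 + 0.38)
  = 32.1960 / 1.0300 = 31.26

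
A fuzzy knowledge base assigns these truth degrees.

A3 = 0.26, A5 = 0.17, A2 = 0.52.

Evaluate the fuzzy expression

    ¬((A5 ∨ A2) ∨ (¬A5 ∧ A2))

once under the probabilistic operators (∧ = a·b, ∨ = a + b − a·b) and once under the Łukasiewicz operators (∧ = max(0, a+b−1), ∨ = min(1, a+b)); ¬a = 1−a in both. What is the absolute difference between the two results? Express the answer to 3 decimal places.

Under probabilistic:
  A5 ∨ A2 = a + b − a·b on (0.1700, 0.5200) = 0.6016
  ¬A5 = 1 − 0.1700 = 0.8300
  ¬A5 ∧ A2 = a·b on (0.8300, 0.5200) = 0.4316
  (A5 ∨ A2) ∨ (¬A5 ∧ A2) = a + b − a·b on (0.6016, 0.4316) = 0.7735
  ¬((A5 ∨ A2) ∨ (¬A5 ∧ A2)) = 1 − 0.7735 = 0.2265
  → value = 0.2265
Under Łukasiewicz:
  A5 ∨ A2 = min(1, a+b) on (0.17, 0.52) = 0.69
  ¬A5 = 1 − 0.17 = 0.83
  ¬A5 ∧ A2 = max(0, a+b−1) on (0.83, 0.52) = 0.35
  (A5 ∨ A2) ∨ (¬A5 ∧ A2) = min(1, a+b) on (0.69, 0.35) = 1.00
  ¬((A5 ∨ A2) ∨ (¬A5 ∧ A2)) = 1 − 1.00 = 0.00
  → value = 0.0000
|0.2265 − 0.0000| = 0.226

0.226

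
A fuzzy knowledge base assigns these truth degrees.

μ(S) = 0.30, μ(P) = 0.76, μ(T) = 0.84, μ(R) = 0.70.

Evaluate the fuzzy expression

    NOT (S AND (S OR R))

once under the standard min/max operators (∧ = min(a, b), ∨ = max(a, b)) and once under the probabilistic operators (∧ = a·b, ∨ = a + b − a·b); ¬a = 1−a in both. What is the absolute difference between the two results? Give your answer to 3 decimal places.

Under standard min/max:
  S OR R = max(a, b) on (0.30, 0.70) = 0.70
  S AND (S OR R) = min(a, b) on (0.30, 0.70) = 0.30
  NOT (S AND (S OR R)) = 1 − 0.30 = 0.70
  → value = 0.7000
Under probabilistic:
  S OR R = a + b − a·b on (0.3000, 0.7000) = 0.7900
  S AND (S OR R) = a·b on (0.3000, 0.7900) = 0.2370
  NOT (S AND (S OR R)) = 1 − 0.2370 = 0.7630
  → value = 0.7630
|0.7000 − 0.7630| = 0.063

0.063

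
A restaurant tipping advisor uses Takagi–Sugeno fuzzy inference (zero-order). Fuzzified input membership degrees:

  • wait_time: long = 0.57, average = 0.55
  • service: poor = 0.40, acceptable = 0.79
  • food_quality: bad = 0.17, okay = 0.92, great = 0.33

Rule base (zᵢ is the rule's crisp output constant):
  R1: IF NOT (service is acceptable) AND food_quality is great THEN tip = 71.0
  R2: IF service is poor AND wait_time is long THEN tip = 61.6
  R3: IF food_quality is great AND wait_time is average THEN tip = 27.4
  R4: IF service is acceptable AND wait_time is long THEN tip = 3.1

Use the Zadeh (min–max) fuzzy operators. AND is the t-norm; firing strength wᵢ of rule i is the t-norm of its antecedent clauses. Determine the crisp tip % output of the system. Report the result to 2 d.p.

33.35

R1 (z=71.0): ¬acceptable=1−0.79=0.21, great=0.33; AND[min(a, b)] → w = 0.21
R2 (z=61.6): poor=0.40, long=0.57; AND[min(a, b)] → w = 0.40
R3 (z=27.4): great=0.33, average=0.55; AND[min(a, b)] → w = 0.33
R4 (z=3.1): acceptable=0.79, long=0.57; AND[min(a, b)] → w = 0.57
Weighted average = (0.21·71.0 + 0.40·61.6 + 0.33·27.4 + 0.57·3.1) / (0.21 + 0.40 + 0.33 + 0.57)
  = 50.3590 / 1.5100 = 33.35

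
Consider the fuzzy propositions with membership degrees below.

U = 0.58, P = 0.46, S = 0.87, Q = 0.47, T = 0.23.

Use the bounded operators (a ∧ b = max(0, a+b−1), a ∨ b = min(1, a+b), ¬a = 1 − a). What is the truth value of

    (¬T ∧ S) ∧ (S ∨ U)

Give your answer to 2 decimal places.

¬T = 1 − 0.23 = 0.77
¬T ∧ S = max(0, a+b−1) on (0.77, 0.87) = 0.64
S ∨ U = min(1, a+b) on (0.87, 0.58) = 1.00
(¬T ∧ S) ∧ (S ∨ U) = max(0, a+b−1) on (0.64, 1.00) = 0.64

0.64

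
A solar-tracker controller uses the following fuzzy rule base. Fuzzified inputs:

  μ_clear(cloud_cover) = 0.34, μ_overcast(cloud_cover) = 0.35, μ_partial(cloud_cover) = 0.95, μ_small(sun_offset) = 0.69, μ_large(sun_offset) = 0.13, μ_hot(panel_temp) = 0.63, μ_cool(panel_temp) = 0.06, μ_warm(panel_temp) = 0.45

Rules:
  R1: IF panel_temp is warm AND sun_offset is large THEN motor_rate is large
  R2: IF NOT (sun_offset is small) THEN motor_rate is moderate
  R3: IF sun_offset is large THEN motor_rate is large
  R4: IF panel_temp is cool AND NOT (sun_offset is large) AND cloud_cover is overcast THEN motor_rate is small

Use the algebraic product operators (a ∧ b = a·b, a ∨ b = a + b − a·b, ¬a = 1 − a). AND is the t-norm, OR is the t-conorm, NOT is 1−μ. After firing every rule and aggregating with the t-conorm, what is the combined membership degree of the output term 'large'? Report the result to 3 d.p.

0.181

R1: warm=0.45, large=0.13; AND[a·b] → w = 0.0585
R2: ¬small=1−0.69=0.31 → w = 0.3100
R3: large=0.13 → w = 0.1300
R4: cool=0.06, ¬large=1−0.13=0.87, overcast=0.35; AND[a·b] → w = 0.0183
Rules with consequent 'large': {R1, R3} → strengths 0.0585, 0.1300
Aggregate via t-conorm [a + b − a·b]: 0.1809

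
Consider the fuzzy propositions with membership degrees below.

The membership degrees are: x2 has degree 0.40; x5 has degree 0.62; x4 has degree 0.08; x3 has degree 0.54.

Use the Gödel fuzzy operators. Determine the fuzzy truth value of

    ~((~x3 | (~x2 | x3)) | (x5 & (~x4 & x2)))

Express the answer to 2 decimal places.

0.40

~x3 = 1 − 0.54 = 0.46
~x2 = 1 − 0.40 = 0.60
~x2 | x3 = max(a, b) on (0.60, 0.54) = 0.60
~x3 | (~x2 | x3) = max(a, b) on (0.46, 0.60) = 0.60
~x4 = 1 − 0.08 = 0.92
~x4 & x2 = min(a, b) on (0.92, 0.40) = 0.40
x5 & (~x4 & x2) = min(a, b) on (0.62, 0.40) = 0.40
(~x3 | (~x2 | x3)) | (x5 & (~x4 & x2)) = max(a, b) on (0.60, 0.40) = 0.60
~((~x3 | (~x2 | x3)) | (x5 & (~x4 & x2))) = 1 − 0.60 = 0.40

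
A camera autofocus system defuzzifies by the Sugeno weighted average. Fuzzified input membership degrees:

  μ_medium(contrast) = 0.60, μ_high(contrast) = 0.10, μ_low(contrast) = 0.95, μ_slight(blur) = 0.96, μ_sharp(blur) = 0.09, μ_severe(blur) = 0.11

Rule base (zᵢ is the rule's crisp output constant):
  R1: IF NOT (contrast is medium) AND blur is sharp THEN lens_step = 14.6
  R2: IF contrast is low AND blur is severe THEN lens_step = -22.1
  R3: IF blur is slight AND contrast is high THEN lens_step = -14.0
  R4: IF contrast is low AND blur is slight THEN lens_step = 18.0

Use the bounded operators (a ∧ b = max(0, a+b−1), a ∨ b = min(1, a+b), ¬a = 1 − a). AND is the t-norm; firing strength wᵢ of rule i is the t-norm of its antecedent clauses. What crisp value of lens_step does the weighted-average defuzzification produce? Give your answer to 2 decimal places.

13.80

R1 (z=14.6): ¬medium=1−0.60=0.40, sharp=0.09; AND[max(0, a+b−1)] → w = 0.00
R2 (z=-22.1): low=0.95, severe=0.11; AND[max(0, a+b−1)] → w = 0.06
R3 (z=-14.0): slight=0.96, high=0.10; AND[max(0, a+b−1)] → w = 0.06
R4 (z=18.0): low=0.95, slight=0.96; AND[max(0, a+b−1)] → w = 0.91
Weighted average = (0.00·14.6 + 0.06·-22.1 + 0.06·-14.0 + 0.91·18.0) / (0.00 + 0.06 + 0.06 + 0.91)
  = 14.2140 / 1.0300 = 13.80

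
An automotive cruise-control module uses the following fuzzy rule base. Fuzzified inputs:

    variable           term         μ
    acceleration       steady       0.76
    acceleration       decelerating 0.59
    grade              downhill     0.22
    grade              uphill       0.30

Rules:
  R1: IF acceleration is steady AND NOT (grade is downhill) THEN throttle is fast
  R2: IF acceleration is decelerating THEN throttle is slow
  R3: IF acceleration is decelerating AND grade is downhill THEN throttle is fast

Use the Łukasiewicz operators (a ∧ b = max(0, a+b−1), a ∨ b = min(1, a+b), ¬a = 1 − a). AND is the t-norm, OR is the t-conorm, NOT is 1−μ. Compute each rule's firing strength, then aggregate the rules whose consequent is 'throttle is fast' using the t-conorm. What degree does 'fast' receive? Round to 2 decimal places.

0.54

R1: steady=0.76, ¬downhill=1−0.22=0.78; AND[max(0, a+b−1)] → w = 0.54
R2: decelerating=0.59 → w = 0.59
R3: decelerating=0.59, downhill=0.22; AND[max(0, a+b−1)] → w = 0.00
Rules with consequent 'fast': {R1, R3} → strengths 0.54, 0.00
Aggregate via t-conorm [min(1, a+b)]: 0.54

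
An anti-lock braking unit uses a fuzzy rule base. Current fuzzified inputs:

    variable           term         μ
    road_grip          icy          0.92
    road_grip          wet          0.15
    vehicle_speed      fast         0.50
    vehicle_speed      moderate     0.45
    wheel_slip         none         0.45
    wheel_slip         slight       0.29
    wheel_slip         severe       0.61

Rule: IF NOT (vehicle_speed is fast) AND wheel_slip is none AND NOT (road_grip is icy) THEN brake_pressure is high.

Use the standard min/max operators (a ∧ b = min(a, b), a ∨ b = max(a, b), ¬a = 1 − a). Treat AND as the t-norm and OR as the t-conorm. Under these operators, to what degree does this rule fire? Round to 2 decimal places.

0.08

firing strength: ¬fast=1−0.50=0.50, none=0.45, ¬icy=1−0.92=0.08; AND[min(a, b)] → w = 0.08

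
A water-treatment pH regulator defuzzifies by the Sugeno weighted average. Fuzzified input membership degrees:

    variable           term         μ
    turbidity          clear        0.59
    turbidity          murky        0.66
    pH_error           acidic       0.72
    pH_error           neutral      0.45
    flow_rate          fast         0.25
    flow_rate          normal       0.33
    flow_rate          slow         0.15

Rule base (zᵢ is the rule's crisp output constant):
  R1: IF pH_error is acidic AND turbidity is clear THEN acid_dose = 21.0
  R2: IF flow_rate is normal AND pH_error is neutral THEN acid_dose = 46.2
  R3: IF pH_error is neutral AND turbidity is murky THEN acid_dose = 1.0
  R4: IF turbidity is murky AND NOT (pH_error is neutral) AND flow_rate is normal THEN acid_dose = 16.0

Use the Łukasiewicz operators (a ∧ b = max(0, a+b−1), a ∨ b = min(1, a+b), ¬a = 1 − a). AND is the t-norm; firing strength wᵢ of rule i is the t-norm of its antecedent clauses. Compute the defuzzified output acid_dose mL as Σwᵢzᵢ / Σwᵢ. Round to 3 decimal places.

R1 (z=21.0): acidic=0.72, clear=0.59; AND[max(0, a+b−1)] → w = 0.31
R2 (z=46.2): normal=0.33, neutral=0.45; AND[max(0, a+b−1)] → w = 0.00
R3 (z=1.0): neutral=0.45, murky=0.66; AND[max(0, a+b−1)] → w = 0.11
R4 (z=16.0): murky=0.66, ¬neutral=1−0.45=0.55, normal=0.33; AND[max(0, a+b−1)] → w = 0.00
Weighted average = (0.31·21.0 + 0.00·46.2 + 0.11·1.0 + 0.00·16.0) / (0.31 + 0.00 + 0.11 + 0.00)
  = 6.6200 / 0.4200 = 15.762

15.762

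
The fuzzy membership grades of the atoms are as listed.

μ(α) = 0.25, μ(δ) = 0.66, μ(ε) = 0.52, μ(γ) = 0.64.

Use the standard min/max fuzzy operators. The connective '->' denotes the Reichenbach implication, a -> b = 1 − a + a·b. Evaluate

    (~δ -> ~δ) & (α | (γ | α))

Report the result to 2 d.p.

0.64

~δ = 1 − 0.66 = 0.34
~δ = 1 − 0.66 = 0.34
~δ -> ~δ  [Reichenbach: 1 − a + a·b] with a=0.34, b=0.34 → 0.78
γ | α = max(a, b) on (0.64, 0.25) = 0.64
α | (γ | α) = max(a, b) on (0.25, 0.64) = 0.64
(~δ -> ~δ) & (α | (γ | α)) = min(a, b) on (0.78, 0.64) = 0.64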